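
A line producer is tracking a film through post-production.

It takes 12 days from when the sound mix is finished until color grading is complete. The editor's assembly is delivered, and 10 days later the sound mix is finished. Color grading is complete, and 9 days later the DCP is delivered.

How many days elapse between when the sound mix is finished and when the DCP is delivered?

21 days

Causal path: the sound mix is finished → color grading is complete → the DCP is delivered.
Total delay along the path: 12 + 9 = 21 days.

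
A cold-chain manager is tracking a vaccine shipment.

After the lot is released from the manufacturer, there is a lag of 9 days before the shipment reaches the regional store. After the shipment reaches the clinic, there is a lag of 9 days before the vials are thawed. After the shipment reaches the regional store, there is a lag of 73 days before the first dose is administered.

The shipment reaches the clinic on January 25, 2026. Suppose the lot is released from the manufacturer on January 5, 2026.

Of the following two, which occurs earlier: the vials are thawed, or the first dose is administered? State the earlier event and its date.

The vials are thawed — February 3, 2026

The shipment reaches the clinic: Jan 25, 2026.
The vials are thawed: Jan 25, 2026 + 9 days = Feb 3, 2026.
The lot is released from the manufacturer: Jan 5, 2026.
The shipment reaches the regional store: Jan 5, 2026 + 9 days = Jan 14, 2026.
The first dose is administered: Jan 14, 2026 + 73 days = Mar 28, 2026.
Comparing: the vials are thawed on Feb 3, 2026 vs the first dose is administered on Mar 28, 2026. Earlier: the vials are thawed.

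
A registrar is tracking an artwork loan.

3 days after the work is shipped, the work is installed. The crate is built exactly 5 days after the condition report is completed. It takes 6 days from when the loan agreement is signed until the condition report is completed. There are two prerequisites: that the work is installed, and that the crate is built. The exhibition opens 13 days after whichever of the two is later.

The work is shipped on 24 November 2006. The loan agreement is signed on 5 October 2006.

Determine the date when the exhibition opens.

The work is shipped: Nov 24, 2006.
The work is installed: Nov 24, 2006 + 3 days = Nov 27, 2006.
The loan agreement is signed: Oct 5, 2006.
The condition report is completed: Oct 5, 2006 + 6 days = Oct 11, 2006.
The crate is built: Oct 11, 2006 + 5 days = Oct 16, 2006.
Both prerequisites met — the work is installed (Nov 27, 2006), the crate is built (Oct 16, 2006); the later is Nov 27, 2006.
The exhibition opens: Nov 27, 2006 + 13 days = Dec 10, 2006.

10 December 2006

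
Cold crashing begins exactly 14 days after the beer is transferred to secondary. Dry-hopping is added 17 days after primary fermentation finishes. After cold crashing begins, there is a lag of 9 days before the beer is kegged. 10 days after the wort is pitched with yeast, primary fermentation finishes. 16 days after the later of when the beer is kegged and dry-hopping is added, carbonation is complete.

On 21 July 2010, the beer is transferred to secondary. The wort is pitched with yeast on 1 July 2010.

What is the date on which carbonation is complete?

The beer is transferred to secondary: Jul 21, 2010.
Cold crashing begins: Jul 21, 2010 + 14 days = Aug 4, 2010.
The beer is kegged: Aug 4, 2010 + 9 days = Aug 13, 2010.
The wort is pitched with yeast: Jul 1, 2010.
Primary fermentation finishes: Jul 1, 2010 + 10 days = Jul 11, 2010.
Dry-hopping is added: Jul 11, 2010 + 17 days = Jul 28, 2010.
Both prerequisites met — the beer is kegged (Aug 13, 2010), dry-hopping is added (Jul 28, 2010); the later is Aug 13, 2010.
Carbonation is complete: Aug 13, 2010 + 16 days = Aug 29, 2010.

29 August 2010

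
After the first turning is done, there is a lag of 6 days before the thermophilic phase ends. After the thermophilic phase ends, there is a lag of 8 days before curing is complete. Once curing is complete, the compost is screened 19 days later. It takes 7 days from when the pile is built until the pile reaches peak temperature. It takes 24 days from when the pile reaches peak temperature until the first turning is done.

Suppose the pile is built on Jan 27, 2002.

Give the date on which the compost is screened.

The pile is built: Jan 27, 2002.
The pile reaches peak temperature: Jan 27, 2002 + 7 days = Feb 3, 2002.
The first turning is done: Feb 3, 2002 + 24 days = Feb 27, 2002.
The thermophilic phase ends: Feb 27, 2002 + 6 days = Mar 5, 2002.
Curing is complete: Mar 5, 2002 + 8 days = Mar 13, 2002.
The compost is screened: Mar 13, 2002 + 19 days = Apr 1, 2002.

Apr 1, 2002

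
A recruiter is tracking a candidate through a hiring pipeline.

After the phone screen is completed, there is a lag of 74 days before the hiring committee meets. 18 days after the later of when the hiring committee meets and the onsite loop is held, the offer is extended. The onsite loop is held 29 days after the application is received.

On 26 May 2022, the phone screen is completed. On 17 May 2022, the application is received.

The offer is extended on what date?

The phone screen is completed: May 26, 2022.
The hiring committee meets: May 26, 2022 + 74 days = Aug 8, 2022.
The application is received: May 17, 2022.
The onsite loop is held: May 17, 2022 + 29 days = Jun 15, 2022.
Both prerequisites met — the hiring committee meets (Aug 8, 2022), the onsite loop is held (Jun 15, 2022); the later is Aug 8, 2022.
The offer is extended: Aug 8, 2022 + 18 days = Aug 26, 2022.

26 August 2022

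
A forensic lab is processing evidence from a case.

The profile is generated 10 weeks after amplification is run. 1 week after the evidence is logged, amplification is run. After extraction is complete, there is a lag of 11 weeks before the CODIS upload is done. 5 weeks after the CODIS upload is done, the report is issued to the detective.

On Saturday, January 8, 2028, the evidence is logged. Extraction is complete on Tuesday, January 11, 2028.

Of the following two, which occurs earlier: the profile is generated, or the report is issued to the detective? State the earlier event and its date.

The evidence is logged: Jan 8, 2028.
Amplification is run: Jan 8, 2028 + 1 week = Jan 15, 2028.
The profile is generated: Jan 15, 2028 + 10 weeks = Mar 25, 2028.
Extraction is complete: Jan 11, 2028.
The CODIS upload is done: Jan 11, 2028 + 11 weeks = Mar 28, 2028.
The report is issued to the detective: Mar 28, 2028 + 5 weeks = May 2, 2028.
Comparing: the profile is generated on Mar 25, 2028 vs the report is issued to the detective on May 2, 2028. Earlier: the profile is generated.

The profile is generated — Saturday, March 25, 2028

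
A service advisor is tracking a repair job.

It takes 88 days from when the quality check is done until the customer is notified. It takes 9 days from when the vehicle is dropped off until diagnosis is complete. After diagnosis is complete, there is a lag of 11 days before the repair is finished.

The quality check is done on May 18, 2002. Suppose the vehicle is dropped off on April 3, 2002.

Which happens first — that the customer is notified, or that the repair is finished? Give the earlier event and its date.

The quality check is done: May 18, 2002.
The customer is notified: May 18, 2002 + 88 days = Aug 14, 2002.
The vehicle is dropped off: Apr 3, 2002.
Diagnosis is complete: Apr 3, 2002 + 9 days = Apr 12, 2002.
The repair is finished: Apr 12, 2002 + 11 days = Apr 23, 2002.
Comparing: the customer is notified on Aug 14, 2002 vs the repair is finished on Apr 23, 2002. Earlier: the repair is finished.

The repair is finished — April 23, 2002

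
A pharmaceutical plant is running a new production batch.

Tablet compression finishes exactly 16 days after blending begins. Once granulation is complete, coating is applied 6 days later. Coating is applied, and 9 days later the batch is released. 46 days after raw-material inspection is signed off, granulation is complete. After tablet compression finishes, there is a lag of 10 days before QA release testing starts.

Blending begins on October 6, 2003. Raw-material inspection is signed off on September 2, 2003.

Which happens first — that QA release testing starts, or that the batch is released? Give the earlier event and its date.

Blending begins: Oct 6, 2003.
Tablet compression finishes: Oct 6, 2003 + 16 days = Oct 22, 2003.
QA release testing starts: Oct 22, 2003 + 10 days = Nov 1, 2003.
Raw-material inspection is signed off: Sep 2, 2003.
Granulation is complete: Sep 2, 2003 + 46 days = Oct 18, 2003.
Coating is applied: Oct 18, 2003 + 6 days = Oct 24, 2003.
The batch is released: Oct 24, 2003 + 9 days = Nov 2, 2003.
Comparing: QA release testing starts on Nov 1, 2003 vs the batch is released on Nov 2, 2003. Earlier: QA release testing starts.

QA release testing starts — November 1, 2003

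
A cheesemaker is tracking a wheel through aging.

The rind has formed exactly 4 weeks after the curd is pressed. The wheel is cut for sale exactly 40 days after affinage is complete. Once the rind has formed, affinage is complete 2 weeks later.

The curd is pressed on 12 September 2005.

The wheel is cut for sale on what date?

3 December 2005

The curd is pressed: Sep 12, 2005.
The rind has formed: Sep 12, 2005 + 4 weeks = Oct 10, 2005.
Affinage is complete: Oct 10, 2005 + 2 weeks = Oct 24, 2005.
The wheel is cut for sale: Oct 24, 2005 + 40 days = Dec 3, 2005.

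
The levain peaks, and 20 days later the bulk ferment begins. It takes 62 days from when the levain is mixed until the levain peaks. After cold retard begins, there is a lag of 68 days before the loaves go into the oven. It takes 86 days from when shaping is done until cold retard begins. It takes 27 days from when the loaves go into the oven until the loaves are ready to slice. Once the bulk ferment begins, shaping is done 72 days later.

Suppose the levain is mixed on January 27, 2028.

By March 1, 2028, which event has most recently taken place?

The levain is mixed

The levain is mixed: Jan 27, 2028.
The levain peaks: Jan 27, 2028 + 62 days = Mar 29, 2028.
The bulk ferment begins: Mar 29, 2028 + 20 days = Apr 18, 2028.
Shaping is done: Apr 18, 2028 + 72 days = Jun 29, 2028.
Cold retard begins: Jun 29, 2028 + 86 days = Sep 23, 2028.
The loaves go into the oven: Sep 23, 2028 + 68 days = Nov 30, 2028.
The loaves are ready to slice: Nov 30, 2028 + 27 days = Dec 27, 2028.
Mar 1, 2028 falls between when the levain is mixed (Jan 27, 2028) and when the levain peaks (Mar 29, 2028).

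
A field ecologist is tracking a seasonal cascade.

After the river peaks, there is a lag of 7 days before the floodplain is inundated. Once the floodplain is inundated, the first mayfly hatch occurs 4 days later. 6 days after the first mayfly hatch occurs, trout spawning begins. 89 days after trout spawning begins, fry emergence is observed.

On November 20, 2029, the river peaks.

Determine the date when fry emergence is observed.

March 6, 2030

The river peaks: Nov 20, 2029.
The floodplain is inundated: Nov 20, 2029 + 7 days = Nov 27, 2029.
The first mayfly hatch occurs: Nov 27, 2029 + 4 days = Dec 1, 2029.
Trout spawning begins: Dec 1, 2029 + 6 days = Dec 7, 2029.
Fry emergence is observed: Dec 7, 2029 + 89 days = Mar 6, 2030.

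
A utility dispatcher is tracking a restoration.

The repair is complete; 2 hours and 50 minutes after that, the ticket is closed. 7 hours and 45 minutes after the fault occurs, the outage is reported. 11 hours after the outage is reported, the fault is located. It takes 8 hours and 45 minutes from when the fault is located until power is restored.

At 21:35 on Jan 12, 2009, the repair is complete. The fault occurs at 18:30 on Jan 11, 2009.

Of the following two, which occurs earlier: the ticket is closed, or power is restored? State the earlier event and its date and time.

Power is restored — 22:00 on Jan 12, 2009

The repair is complete: 21:35 Jan 12, 2009.
The ticket is closed: 21:35 Jan 12, 2009 + 2h50m = 00:25 Jan 13, 2009.
The fault occurs: 18:30 Jan 11, 2009.
The outage is reported: 18:30 Jan 11, 2009 + 7h45m = 02:15 Jan 12, 2009.
The fault is located: 02:15 Jan 12, 2009 + 11h = 13:15 Jan 12, 2009.
Power is restored: 13:15 Jan 12, 2009 + 8h45m = 22:00 Jan 12, 2009.
Comparing: the ticket is closed at 00:25 Jan 13, 2009 vs power is restored at 22:00 Jan 12, 2009. Earlier: power is restored.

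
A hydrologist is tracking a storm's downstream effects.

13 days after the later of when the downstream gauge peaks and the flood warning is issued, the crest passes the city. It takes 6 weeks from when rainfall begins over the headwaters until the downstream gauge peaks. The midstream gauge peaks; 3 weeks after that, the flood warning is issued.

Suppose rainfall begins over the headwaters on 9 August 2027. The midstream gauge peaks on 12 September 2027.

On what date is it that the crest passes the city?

16 October 2027

Rainfall begins over the headwaters: Aug 9, 2027.
The downstream gauge peaks: Aug 9, 2027 + 6 weeks = Sep 20, 2027.
The midstream gauge peaks: Sep 12, 2027.
The flood warning is issued: Sep 12, 2027 + 3 weeks = Oct 3, 2027.
Both prerequisites met — the downstream gauge peaks (Sep 20, 2027), the flood warning is issued (Oct 3, 2027); the later is Oct 3, 2027.
The crest passes the city: Oct 3, 2027 + 13 days = Oct 16, 2027.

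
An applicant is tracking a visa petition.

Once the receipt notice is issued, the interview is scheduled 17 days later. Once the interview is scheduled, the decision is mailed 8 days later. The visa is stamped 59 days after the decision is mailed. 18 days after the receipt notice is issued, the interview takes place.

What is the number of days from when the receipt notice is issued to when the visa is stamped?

84 days

Causal path: the receipt notice is issued → the interview is scheduled → the decision is mailed → the visa is stamped.
Total delay along the path: 17 + 8 + 59 = 84 days.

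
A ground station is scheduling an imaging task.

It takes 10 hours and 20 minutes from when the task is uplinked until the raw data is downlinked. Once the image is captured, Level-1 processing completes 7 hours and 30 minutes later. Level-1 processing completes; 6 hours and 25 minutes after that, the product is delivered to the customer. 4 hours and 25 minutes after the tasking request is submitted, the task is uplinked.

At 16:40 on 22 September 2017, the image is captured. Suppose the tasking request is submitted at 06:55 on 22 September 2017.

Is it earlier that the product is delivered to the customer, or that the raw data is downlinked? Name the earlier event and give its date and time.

The image is captured: 16:40 Sep 22, 2017.
Level-1 processing completes: 16:40 Sep 22, 2017 + 7h30m = 00:10 Sep 23, 2017.
The product is delivered to the customer: 00:10 Sep 23, 2017 + 6h25m = 06:35 Sep 23, 2017.
The tasking request is submitted: 06:55 Sep 22, 2017.
The task is uplinked: 06:55 Sep 22, 2017 + 4h25m = 11:20 Sep 22, 2017.
The raw data is downlinked: 11:20 Sep 22, 2017 + 10h20m = 21:40 Sep 22, 2017.
Comparing: the product is delivered to the customer at 06:35 Sep 23, 2017 vs the raw data is downlinked at 21:40 Sep 22, 2017. Earlier: the raw data is downlinked.

The raw data is downlinked — 21:40 on 22 September 2017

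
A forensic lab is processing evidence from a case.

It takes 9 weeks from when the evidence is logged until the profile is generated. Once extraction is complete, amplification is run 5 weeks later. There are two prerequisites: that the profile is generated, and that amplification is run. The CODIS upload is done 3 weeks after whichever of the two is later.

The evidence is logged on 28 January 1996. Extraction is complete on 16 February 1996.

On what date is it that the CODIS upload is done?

The evidence is logged: Jan 28, 1996.
The profile is generated: Jan 28, 1996 + 9 weeks = Mar 31, 1996.
Extraction is complete: Feb 16, 1996.
Amplification is run: Feb 16, 1996 + 5 weeks = Mar 22, 1996.
Both prerequisites met — the profile is generated (Mar 31, 1996), amplification is run (Mar 22, 1996); the later is Mar 31, 1996.
The CODIS upload is done: Mar 31, 1996 + 3 weeks = Apr 21, 1996.

21 April 1996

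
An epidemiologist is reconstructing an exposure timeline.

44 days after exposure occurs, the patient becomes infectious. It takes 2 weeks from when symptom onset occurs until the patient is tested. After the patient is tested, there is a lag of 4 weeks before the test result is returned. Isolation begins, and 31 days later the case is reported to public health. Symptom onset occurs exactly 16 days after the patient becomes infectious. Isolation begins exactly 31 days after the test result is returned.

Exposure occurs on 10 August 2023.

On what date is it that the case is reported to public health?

21 January 2024

Exposure occurs: Aug 10, 2023.
The patient becomes infectious: Aug 10, 2023 + 44 days = Sep 23, 2023.
Symptom onset occurs: Sep 23, 2023 + 16 days = Oct 9, 2023.
The patient is tested: Oct 9, 2023 + 2 weeks = Oct 23, 2023.
The test result is returned: Oct 23, 2023 + 4 weeks = Nov 20, 2023.
Isolation begins: Nov 20, 2023 + 31 days = Dec 21, 2023.
The case is reported to public health: Dec 21, 2023 + 31 days = Jan 21, 2024.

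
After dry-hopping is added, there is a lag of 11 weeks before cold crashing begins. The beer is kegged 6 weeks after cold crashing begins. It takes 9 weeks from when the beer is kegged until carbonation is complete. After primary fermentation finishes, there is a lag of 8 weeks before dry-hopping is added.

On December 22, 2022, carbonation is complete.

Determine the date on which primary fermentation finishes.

Carbonation is complete: Dec 22, 2022.
The beer is kegged: Dec 22, 2022 − 9 weeks = Oct 20, 2022.
Cold crashing begins: Oct 20, 2022 − 6 weeks = Sep 8, 2022.
Dry-hopping is added: Sep 8, 2022 − 11 weeks = Jun 23, 2022.
Primary fermentation finishes: Jun 23, 2022 − 8 weeks = Apr 28, 2022.

April 28, 2022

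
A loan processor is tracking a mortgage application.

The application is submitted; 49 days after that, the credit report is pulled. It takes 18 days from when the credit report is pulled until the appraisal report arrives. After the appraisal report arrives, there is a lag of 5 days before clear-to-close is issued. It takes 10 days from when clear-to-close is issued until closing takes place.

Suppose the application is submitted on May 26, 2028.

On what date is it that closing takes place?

The application is submitted: May 26, 2028.
The credit report is pulled: May 26, 2028 + 49 days = Jul 14, 2028.
The appraisal report arrives: Jul 14, 2028 + 18 days = Aug 1, 2028.
Clear-to-close is issued: Aug 1, 2028 + 5 days = Aug 6, 2028.
Closing takes place: Aug 6, 2028 + 10 days = Aug 16, 2028.

August 16, 2028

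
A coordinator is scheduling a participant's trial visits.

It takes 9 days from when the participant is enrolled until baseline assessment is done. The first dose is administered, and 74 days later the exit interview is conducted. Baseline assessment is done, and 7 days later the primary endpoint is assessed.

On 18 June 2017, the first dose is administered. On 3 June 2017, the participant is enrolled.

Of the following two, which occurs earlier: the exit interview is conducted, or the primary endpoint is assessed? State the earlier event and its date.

The primary endpoint is assessed — 19 June 2017

The first dose is administered: Jun 18, 2017.
The exit interview is conducted: Jun 18, 2017 + 74 days = Aug 31, 2017.
The participant is enrolled: Jun 3, 2017.
Baseline assessment is done: Jun 3, 2017 + 9 days = Jun 12, 2017.
The primary endpoint is assessed: Jun 12, 2017 + 7 days = Jun 19, 2017.
Comparing: the exit interview is conducted on Aug 31, 2017 vs the primary endpoint is assessed on Jun 19, 2017. Earlier: the primary endpoint is assessed.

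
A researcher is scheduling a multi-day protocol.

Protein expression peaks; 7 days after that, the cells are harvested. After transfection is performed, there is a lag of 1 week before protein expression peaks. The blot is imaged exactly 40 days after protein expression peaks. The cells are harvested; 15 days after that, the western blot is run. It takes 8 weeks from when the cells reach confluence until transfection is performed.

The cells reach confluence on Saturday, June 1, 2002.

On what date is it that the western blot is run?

The cells reach confluence: Jun 1, 2002.
Transfection is performed: Jun 1, 2002 + 8 weeks = Jul 27, 2002.
Protein expression peaks: Jul 27, 2002 + 1 week = Aug 3, 2002.
The cells are harvested: Aug 3, 2002 + 7 days = Aug 10, 2002.
The western blot is run: Aug 10, 2002 + 15 days = Aug 25, 2002.

Sunday, August 25, 2002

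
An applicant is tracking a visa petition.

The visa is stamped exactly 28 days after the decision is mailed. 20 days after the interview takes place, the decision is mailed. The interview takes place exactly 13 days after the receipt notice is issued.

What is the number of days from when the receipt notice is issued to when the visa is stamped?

Causal path: the receipt notice is issued → the interview takes place → the decision is mailed → the visa is stamped.
Total delay along the path: 13 + 20 + 28 = 61 days.

61 days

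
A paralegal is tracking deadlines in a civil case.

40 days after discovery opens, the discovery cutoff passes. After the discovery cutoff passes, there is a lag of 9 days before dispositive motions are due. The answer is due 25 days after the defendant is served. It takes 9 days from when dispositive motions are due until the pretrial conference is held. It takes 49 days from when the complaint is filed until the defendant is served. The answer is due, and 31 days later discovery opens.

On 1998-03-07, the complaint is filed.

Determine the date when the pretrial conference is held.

1998-08-17

The complaint is filed: Mar 7, 1998.
The defendant is served: Mar 7, 1998 + 49 days = Apr 25, 1998.
The answer is due: Apr 25, 1998 + 25 days = May 20, 1998.
Discovery opens: May 20, 1998 + 31 days = Jun 20, 1998.
The discovery cutoff passes: Jun 20, 1998 + 40 days = Jul 30, 1998.
Dispositive motions are due: Jul 30, 1998 + 9 days = Aug 8, 1998.
The pretrial conference is held: Aug 8, 1998 + 9 days = Aug 17, 1998.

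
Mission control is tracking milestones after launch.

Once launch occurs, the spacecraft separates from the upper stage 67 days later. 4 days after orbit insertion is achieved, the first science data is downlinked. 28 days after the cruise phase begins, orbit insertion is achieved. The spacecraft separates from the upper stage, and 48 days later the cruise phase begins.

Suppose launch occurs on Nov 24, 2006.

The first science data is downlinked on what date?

Apr 20, 2007

Launch occurs: Nov 24, 2006.
The spacecraft separates from the upper stage: Nov 24, 2006 + 67 days = Jan 30, 2007.
The cruise phase begins: Jan 30, 2007 + 48 days = Mar 19, 2007.
Orbit insertion is achieved: Mar 19, 2007 + 28 days = Apr 16, 2007.
The first science data is downlinked: Apr 16, 2007 + 4 days = Apr 20, 2007.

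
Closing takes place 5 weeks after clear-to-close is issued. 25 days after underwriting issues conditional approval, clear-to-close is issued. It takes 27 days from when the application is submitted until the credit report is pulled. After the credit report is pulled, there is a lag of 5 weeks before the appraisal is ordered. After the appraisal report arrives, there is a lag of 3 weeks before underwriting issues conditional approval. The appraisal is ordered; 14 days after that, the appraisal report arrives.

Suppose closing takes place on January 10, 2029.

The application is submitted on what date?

Closing takes place: Jan 10, 2029.
Clear-to-close is issued: Jan 10, 2029 − 5 weeks = Dec 6, 2028.
Underwriting issues conditional approval: Dec 6, 2028 − 25 days = Nov 11, 2028.
The appraisal report arrives: Nov 11, 2028 − 3 weeks = Oct 21, 2028.
The appraisal is ordered: Oct 21, 2028 − 14 days = Oct 7, 2028.
The credit report is pulled: Oct 7, 2028 − 5 weeks = Sep 2, 2028.
The application is submitted: Sep 2, 2028 − 27 days = Aug 6, 2028.

August 6, 2028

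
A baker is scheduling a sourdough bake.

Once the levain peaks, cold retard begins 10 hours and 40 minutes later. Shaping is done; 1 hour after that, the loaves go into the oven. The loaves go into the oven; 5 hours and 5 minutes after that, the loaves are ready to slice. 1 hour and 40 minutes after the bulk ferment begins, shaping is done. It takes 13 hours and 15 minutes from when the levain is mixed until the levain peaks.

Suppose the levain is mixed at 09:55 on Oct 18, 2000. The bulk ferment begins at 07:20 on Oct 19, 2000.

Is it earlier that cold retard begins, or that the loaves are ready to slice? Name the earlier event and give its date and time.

Cold retard begins — 09:50 on Oct 19, 2000

The levain is mixed: 09:55 Oct 18, 2000.
The levain peaks: 09:55 Oct 18, 2000 + 13h15m = 23:10 Oct 18, 2000.
Cold retard begins: 23:10 Oct 18, 2000 + 10h40m = 09:50 Oct 19, 2000.
The bulk ferment begins: 07:20 Oct 19, 2000.
Shaping is done: 07:20 Oct 19, 2000 + 1h40m = 09:00 Oct 19, 2000.
The loaves go into the oven: 09:00 Oct 19, 2000 + 1h = 10:00 Oct 19, 2000.
The loaves are ready to slice: 10:00 Oct 19, 2000 + 5h05m = 15:05 Oct 19, 2000.
Comparing: cold retard begins at 09:50 Oct 19, 2000 vs the loaves are ready to slice at 15:05 Oct 19, 2000. Earlier: cold retard begins.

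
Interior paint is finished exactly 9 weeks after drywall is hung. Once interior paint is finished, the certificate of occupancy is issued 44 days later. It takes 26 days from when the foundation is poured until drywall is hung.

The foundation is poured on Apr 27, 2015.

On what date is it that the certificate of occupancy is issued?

Sep 7, 2015

The foundation is poured: Apr 27, 2015.
Drywall is hung: Apr 27, 2015 + 26 days = May 23, 2015.
Interior paint is finished: May 23, 2015 + 9 weeks = Jul 25, 2015.
The certificate of occupancy is issued: Jul 25, 2015 + 44 days = Sep 7, 2015.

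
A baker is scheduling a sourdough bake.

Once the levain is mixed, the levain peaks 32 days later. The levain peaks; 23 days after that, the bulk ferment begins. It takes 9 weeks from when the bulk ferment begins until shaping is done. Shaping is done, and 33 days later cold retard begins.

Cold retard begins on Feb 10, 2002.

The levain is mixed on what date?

Sep 12, 2001

Cold retard begins: Feb 10, 2002.
Shaping is done: Feb 10, 2002 − 33 days = Jan 8, 2002.
The bulk ferment begins: Jan 8, 2002 − 9 weeks = Nov 6, 2001.
The levain peaks: Nov 6, 2001 − 23 days = Oct 14, 2001.
The levain is mixed: Oct 14, 2001 − 32 days = Sep 12, 2001.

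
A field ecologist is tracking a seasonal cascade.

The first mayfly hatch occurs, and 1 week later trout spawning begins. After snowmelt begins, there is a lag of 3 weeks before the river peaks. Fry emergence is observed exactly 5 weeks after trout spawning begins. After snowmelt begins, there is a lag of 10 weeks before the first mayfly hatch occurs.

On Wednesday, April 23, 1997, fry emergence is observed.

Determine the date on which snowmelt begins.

Fry emergence is observed: Apr 23, 1997.
Trout spawning begins: Apr 23, 1997 − 5 weeks = Mar 19, 1997.
The first mayfly hatch occurs: Mar 19, 1997 − 1 week = Mar 12, 1997.
Snowmelt begins: Mar 12, 1997 − 10 weeks = Jan 1, 1997.

Wednesday, January 1, 1997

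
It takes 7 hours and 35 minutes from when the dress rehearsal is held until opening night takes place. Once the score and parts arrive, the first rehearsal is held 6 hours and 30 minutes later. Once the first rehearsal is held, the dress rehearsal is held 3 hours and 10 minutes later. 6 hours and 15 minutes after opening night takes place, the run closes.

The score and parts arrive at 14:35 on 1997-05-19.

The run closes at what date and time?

14:05 on 1997-05-20

The score and parts arrive: 14:35 May 19, 1997.
The first rehearsal is held: 14:35 May 19, 1997 + 6h30m = 21:05 May 19, 1997.
The dress rehearsal is held: 21:05 May 19, 1997 + 3h10m = 00:15 May 20, 1997.
Opening night takes place: 00:15 May 20, 1997 + 7h35m = 07:50 May 20, 1997.
The run closes: 07:50 May 20, 1997 + 6h15m = 14:05 May 20, 1997.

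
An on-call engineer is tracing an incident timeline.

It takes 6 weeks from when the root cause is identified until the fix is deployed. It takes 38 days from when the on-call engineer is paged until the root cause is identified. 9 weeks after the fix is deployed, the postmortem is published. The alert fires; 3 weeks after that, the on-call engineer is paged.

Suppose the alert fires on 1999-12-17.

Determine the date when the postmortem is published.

The alert fires: Dec 17, 1999.
The on-call engineer is paged: Dec 17, 1999 + 3 weeks = Jan 7, 2000.
The root cause is identified: Jan 7, 2000 + 38 days = Feb 14, 2000.
The fix is deployed: Feb 14, 2000 + 6 weeks = Mar 27, 2000.
The postmortem is published: Mar 27, 2000 + 9 weeks = May 29, 2000.

2000-05-29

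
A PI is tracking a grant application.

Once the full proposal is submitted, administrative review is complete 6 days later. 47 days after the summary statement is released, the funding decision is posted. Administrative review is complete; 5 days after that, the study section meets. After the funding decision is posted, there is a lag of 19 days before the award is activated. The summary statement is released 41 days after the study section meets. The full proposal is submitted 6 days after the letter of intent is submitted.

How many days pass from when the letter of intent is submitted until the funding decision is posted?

Causal path: the letter of intent is submitted → the full proposal is submitted → administrative review is complete → the study section meets → the summary statement is released → the funding decision is posted.
Total delay along the path: 6 + 6 + 5 + 41 + 47 = 105 days.

105 days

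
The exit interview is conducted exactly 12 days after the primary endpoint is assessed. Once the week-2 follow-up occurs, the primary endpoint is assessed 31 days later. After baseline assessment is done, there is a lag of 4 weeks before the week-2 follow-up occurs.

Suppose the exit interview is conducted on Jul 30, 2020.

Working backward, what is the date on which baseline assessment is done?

May 20, 2020

The exit interview is conducted: Jul 30, 2020.
The primary endpoint is assessed: Jul 30, 2020 − 12 days = Jul 18, 2020.
The week-2 follow-up occurs: Jul 18, 2020 − 31 days = Jun 17, 2020.
Baseline assessment is done: Jun 17, 2020 − 4 weeks = May 20, 2020.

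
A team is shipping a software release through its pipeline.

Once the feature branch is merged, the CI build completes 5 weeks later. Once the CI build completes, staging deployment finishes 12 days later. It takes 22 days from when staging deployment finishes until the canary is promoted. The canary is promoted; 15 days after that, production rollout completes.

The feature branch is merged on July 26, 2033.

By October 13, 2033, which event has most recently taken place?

The feature branch is merged: Jul 26, 2033.
The CI build completes: Jul 26, 2033 + 5 weeks = Aug 30, 2033.
Staging deployment finishes: Aug 30, 2033 + 12 days = Sep 11, 2033.
The canary is promoted: Sep 11, 2033 + 22 days = Oct 3, 2033.
Production rollout completes: Oct 3, 2033 + 15 days = Oct 18, 2033.
Oct 13, 2033 falls between when the canary is promoted (Oct 3, 2033) and when production rollout completes (Oct 18, 2033).

The canary is promoted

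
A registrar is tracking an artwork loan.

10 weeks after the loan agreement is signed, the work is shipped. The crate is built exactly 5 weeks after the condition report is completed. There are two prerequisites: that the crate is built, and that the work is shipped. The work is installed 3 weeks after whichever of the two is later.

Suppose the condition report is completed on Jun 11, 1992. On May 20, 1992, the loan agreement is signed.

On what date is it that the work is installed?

Aug 19, 1992

The condition report is completed: Jun 11, 1992.
The crate is built: Jun 11, 1992 + 5 weeks = Jul 16, 1992.
The loan agreement is signed: May 20, 1992.
The work is shipped: May 20, 1992 + 10 weeks = Jul 29, 1992.
Both prerequisites met — the crate is built (Jul 16, 1992), the work is shipped (Jul 29, 1992); the later is Jul 29, 1992.
The work is installed: Jul 29, 1992 + 3 weeks = Aug 19, 1992.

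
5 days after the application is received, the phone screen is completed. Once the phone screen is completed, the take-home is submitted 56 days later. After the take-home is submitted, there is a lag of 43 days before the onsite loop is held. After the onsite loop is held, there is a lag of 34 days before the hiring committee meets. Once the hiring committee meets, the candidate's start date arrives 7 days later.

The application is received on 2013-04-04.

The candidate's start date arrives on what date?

The application is received: Apr 4, 2013.
The phone screen is completed: Apr 4, 2013 + 5 days = Apr 9, 2013.
The take-home is submitted: Apr 9, 2013 + 56 days = Jun 4, 2013.
The onsite loop is held: Jun 4, 2013 + 43 days = Jul 17, 2013.
The hiring committee meets: Jul 17, 2013 + 34 days = Aug 20, 2013.
The candidate's start date arrives: Aug 20, 2013 + 7 days = Aug 27, 2013.

2013-08-27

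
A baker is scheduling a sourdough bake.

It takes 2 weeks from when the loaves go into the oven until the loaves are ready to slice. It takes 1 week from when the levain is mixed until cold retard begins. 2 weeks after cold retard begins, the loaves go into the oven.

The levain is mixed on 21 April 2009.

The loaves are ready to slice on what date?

The levain is mixed: Apr 21, 2009.
Cold retard begins: Apr 21, 2009 + 1 week = Apr 28, 2009.
The loaves go into the oven: Apr 28, 2009 + 2 weeks = May 12, 2009.
The loaves are ready to slice: May 12, 2009 + 2 weeks = May 26, 2009.

26 May 2009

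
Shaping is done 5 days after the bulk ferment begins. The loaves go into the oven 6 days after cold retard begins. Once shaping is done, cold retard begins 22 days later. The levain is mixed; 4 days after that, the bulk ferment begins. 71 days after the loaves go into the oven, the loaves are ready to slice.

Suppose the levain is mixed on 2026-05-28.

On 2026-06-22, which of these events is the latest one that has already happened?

Shaping is done

The levain is mixed: May 28, 2026.
The bulk ferment begins: May 28, 2026 + 4 days = Jun 1, 2026.
Shaping is done: Jun 1, 2026 + 5 days = Jun 6, 2026.
Cold retard begins: Jun 6, 2026 + 22 days = Jun 28, 2026.
The loaves go into the oven: Jun 28, 2026 + 6 days = Jul 4, 2026.
The loaves are ready to slice: Jul 4, 2026 + 71 days = Sep 13, 2026.
Jun 22, 2026 falls between when shaping is done (Jun 6, 2026) and when cold retard begins (Jun 28, 2026).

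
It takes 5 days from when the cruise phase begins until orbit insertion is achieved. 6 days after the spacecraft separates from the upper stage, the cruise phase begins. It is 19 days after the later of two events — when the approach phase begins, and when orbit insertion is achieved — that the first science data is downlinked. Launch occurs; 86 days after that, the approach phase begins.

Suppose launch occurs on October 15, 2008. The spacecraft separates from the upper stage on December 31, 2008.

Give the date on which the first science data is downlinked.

January 30, 2009

Launch occurs: Oct 15, 2008.
The approach phase begins: Oct 15, 2008 + 86 days = Jan 9, 2009.
The spacecraft separates from the upper stage: Dec 31, 2008.
The cruise phase begins: Dec 31, 2008 + 6 days = Jan 6, 2009.
Orbit insertion is achieved: Jan 6, 2009 + 5 days = Jan 11, 2009.
Both prerequisites met — the approach phase begins (Jan 9, 2009), orbit insertion is achieved (Jan 11, 2009); the later is Jan 11, 2009.
The first science data is downlinked: Jan 11, 2009 + 19 days = Jan 30, 2009.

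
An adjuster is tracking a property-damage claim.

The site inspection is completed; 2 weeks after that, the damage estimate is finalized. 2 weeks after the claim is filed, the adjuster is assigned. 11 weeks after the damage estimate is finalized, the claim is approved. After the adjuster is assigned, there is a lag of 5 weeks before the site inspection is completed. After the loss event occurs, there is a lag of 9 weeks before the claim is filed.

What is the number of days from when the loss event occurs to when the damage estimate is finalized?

126 days

Causal path: the loss event occurs → the claim is filed → the adjuster is assigned → the site inspection is completed → the damage estimate is finalized.
Total delay along the path: 9 + 2 + 5 + 2 weeks = 18 weeks = 126 days.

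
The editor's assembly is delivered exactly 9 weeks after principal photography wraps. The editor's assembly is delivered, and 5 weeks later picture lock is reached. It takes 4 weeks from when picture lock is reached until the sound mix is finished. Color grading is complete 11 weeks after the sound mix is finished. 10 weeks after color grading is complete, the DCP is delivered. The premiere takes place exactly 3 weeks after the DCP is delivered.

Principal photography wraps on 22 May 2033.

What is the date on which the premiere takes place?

12 March 2034

Principal photography wraps: May 22, 2033.
The editor's assembly is delivered: May 22, 2033 + 9 weeks = Jul 24, 2033.
Picture lock is reached: Jul 24, 2033 + 5 weeks = Aug 28, 2033.
The sound mix is finished: Aug 28, 2033 + 4 weeks = Sep 25, 2033.
Color grading is complete: Sep 25, 2033 + 11 weeks = Dec 11, 2033.
The DCP is delivered: Dec 11, 2033 + 10 weeks = Feb 19, 2034.
The premiere takes place: Feb 19, 2034 + 3 weeks = Mar 12, 2034.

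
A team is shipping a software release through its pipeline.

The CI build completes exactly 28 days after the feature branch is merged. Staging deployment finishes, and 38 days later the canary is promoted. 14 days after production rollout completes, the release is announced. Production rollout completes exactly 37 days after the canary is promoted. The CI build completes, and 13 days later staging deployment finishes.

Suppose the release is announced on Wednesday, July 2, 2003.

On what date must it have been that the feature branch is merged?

The release is announced: Jul 2, 2003.
Production rollout completes: Jul 2, 2003 − 14 days = Jun 18, 2003.
The canary is promoted: Jun 18, 2003 − 37 days = May 12, 2003.
Staging deployment finishes: May 12, 2003 − 38 days = Apr 4, 2003.
The CI build completes: Apr 4, 2003 − 13 days = Mar 22, 2003.
The feature branch is merged: Mar 22, 2003 − 28 days = Feb 22, 2003.

Saturday, February 22, 2003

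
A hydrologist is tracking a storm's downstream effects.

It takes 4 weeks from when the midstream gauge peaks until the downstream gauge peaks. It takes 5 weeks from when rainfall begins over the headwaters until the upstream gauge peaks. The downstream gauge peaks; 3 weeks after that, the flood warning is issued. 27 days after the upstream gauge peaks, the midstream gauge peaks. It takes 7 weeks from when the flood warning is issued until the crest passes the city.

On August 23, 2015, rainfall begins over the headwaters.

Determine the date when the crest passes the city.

Rainfall begins over the headwaters: Aug 23, 2015.
The upstream gauge peaks: Aug 23, 2015 + 5 weeks = Sep 27, 2015.
The midstream gauge peaks: Sep 27, 2015 + 27 days = Oct 24, 2015.
The downstream gauge peaks: Oct 24, 2015 + 4 weeks = Nov 21, 2015.
The flood warning is issued: Nov 21, 2015 + 3 weeks = Dec 12, 2015.
The crest passes the city: Dec 12, 2015 + 7 weeks = Jan 30, 2016.

January 30, 2016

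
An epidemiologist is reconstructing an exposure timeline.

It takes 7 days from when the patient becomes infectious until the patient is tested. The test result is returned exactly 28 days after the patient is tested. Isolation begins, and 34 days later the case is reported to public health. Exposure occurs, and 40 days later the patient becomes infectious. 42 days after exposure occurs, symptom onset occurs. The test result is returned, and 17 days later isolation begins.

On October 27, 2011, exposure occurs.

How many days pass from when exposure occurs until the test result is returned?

Causal path: exposure occurs → the patient becomes infectious → the patient is tested → the test result is returned.
Total delay along the path: 40 + 7 + 28 = 75 days.

75 days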